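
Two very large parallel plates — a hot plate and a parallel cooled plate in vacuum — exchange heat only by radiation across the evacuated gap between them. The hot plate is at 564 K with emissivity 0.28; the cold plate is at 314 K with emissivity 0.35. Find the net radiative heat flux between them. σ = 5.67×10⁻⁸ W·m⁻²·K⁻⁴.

For two infinite grey parallel plates, q = σ(T₁⁴ − T₂⁴)/(1/ε₁ + 1/ε₂ − 1).
T₁⁴ − T₂⁴ = 1.012×10¹¹ − 9.721×10⁹ = 9.146×10¹⁰ K⁴.
1/ε₁ + 1/ε₂ − 1 = 3.571 + 2.857 − 1 = 5.429.
q = 5.67×10⁻⁸ × 9.146×10¹⁰ / 5.429.

q ≈ 955 W/m²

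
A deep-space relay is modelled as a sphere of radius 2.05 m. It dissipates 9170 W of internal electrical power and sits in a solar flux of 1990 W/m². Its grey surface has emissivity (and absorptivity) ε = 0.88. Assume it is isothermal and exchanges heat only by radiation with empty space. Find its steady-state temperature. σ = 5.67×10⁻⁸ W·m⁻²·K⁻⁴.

T ≈ 333 K

At steady state, absorbed solar power + internal power = radiated power.
Absorbed: α·S·A_cross = 0.88·1990·13.20 = 23120 W (cross-section πr²).
Total input = 23120 + 9170 = 32290 W.
Radiated: εσ·A_surf·T⁴ with A_surf = 4πr² = 52.81 m².
T⁴ = 32290/(0.88·5.67×10⁻⁸·52.81) = 1.225×10¹⁰ K⁴.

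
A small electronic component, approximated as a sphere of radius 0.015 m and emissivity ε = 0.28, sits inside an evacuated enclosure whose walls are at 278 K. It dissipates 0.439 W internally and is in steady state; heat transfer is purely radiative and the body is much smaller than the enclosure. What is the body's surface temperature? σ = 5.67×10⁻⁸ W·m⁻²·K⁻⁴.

For a small grey body in a large enclosure, net radiated power = εσA(T⁴ − T_w⁴).
Steady state: P = εσA(T⁴ − T_w⁴) with A = 4πr² = 0.002827 m².
T⁴ = P/(εσA) + T_w⁴ = 0.439/(0.28·5.67×10⁻⁸·0.002827) + (278)⁴
    = 9.780×10⁹ + 5.973×10⁹ = 1.575×10¹⁰ K⁴.

T ≈ 354 K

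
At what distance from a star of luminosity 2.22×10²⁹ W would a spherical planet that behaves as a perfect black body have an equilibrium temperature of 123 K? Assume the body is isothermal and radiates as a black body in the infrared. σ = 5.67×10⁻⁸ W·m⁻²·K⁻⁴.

For an isothermal black-emitting sphere, (1−a)S·πr² = σ·4πr²·T⁴ ⇒ S = 4σT⁴/(1−a).
S = 4·5.67×10⁻⁸·(123)⁴/1.00 = 51.91 W/m².
Flux falls as S = L/(4πd²), so d = √(L/(4πS)) = √(2.22×10²⁹/(4π·51.91)).

d ≈ 1.84×10¹³ m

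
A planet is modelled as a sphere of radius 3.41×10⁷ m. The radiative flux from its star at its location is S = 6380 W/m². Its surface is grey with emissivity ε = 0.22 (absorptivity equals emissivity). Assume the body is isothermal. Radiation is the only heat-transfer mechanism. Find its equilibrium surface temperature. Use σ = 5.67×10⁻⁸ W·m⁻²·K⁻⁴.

At equilibrium, absorbed power = emitted power.
Absorbing cross-section = πr² = 3.653×10¹⁵ m²; emitting surface = 4πr² = 1.461×10¹⁶ m² (ratio 4).
εS·A_cross = εσ·A_surf·T⁴  ⇒  T⁴ = S/(4σ)   (ε cancels).
T⁴ = 6380/(4·5.67×10⁻⁸) = 2.813×10¹⁰ K⁴.
T = (2.813×10¹⁰)^(1/4).

T ≈ 410 K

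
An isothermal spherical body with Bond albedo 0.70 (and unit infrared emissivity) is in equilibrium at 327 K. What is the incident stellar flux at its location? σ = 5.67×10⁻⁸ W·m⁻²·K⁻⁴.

(1−a)S·πr² = σ·4πr²·T⁴ ⇒ S = 4σT⁴/(1−a).
S = 4·5.67×10⁻⁸·1.143×10¹⁰/0.300.

S ≈ 8640 W/m²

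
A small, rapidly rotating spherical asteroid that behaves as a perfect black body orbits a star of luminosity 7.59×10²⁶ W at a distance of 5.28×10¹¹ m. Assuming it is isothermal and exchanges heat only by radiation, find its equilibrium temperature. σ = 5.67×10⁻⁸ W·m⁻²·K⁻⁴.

First find the stellar flux at distance d: S = L/(4πd²) = 7.59×10²⁶/(4π·(5.28×10¹¹)²) = 216.7 W/m².
For an isothermal sphere, absorbed (1−a)S·πr² = emitted σ·4πr²·T⁴, so T⁴ = (1−a)S/(4σ).
T⁴ = 1.00·216.7/(4·5.67×10⁻⁸) = 9.553×10⁸ K⁴.

T ≈ 176 K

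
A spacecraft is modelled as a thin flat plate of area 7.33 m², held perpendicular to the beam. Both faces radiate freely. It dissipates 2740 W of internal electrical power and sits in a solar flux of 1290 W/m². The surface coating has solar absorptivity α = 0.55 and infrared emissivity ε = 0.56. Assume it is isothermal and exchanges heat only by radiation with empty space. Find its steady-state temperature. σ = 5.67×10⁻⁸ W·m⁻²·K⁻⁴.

T ≈ 361 K

At steady state, absorbed solar power + internal power = radiated power.
Absorbed: α·S·A_cross = 0.55·1290·7.330 = 5201 W (cross-section A).
Total input = 5201 + 2740 = 7941 W.
Radiated: εσ·A_surf·T⁴ with A_surf = 2A = 14.66 m².
T⁴ = 7941/(0.56·5.67×10⁻⁸·14.66) = 1.706×10¹⁰ K⁴.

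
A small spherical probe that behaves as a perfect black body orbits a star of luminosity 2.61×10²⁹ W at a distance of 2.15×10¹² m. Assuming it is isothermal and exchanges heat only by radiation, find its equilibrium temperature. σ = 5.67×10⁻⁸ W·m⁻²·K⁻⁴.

T ≈ 375 K

First find the stellar flux at distance d: S = L/(4πd²) = 2.61×10²⁹/(4π·(2.15×10¹²)²) = 4493 W/m².
For an isothermal sphere, absorbed (1−a)S·πr² = emitted σ·4πr²·T⁴, so T⁴ = (1−a)S/(4σ).
T⁴ = 1.00·4493/(4·5.67×10⁻⁸) = 1.981×10¹⁰ K⁴.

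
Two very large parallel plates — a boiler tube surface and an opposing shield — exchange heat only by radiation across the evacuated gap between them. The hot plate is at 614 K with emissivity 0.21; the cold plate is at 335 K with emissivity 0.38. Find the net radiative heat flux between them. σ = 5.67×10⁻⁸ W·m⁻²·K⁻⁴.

For two infinite grey parallel plates, q = σ(T₁⁴ − T₂⁴)/(1/ε₁ + 1/ε₂ − 1).
T₁⁴ − T₂⁴ = 1.421×10¹¹ − 1.259×10¹⁰ = 1.295×10¹¹ K⁴.
1/ε₁ + 1/ε₂ − 1 = 4.762 + 2.632 − 1 = 6.393.
q = 5.67×10⁻⁸ × 1.295×10¹¹ / 6.393.

q ≈ 1150 W/m²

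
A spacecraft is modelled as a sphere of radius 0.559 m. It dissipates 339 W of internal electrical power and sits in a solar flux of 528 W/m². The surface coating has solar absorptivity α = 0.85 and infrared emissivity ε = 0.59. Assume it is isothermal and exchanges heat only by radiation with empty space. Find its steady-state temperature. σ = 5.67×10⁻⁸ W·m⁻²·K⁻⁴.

T ≈ 278 K

At steady state, absorbed solar power + internal power = radiated power.
Absorbed: α·S·A_cross = 0.85·528·0.9817 = 440.6 W (cross-section πr²).
Total input = 440.6 + 339 = 779.6 W.
Radiated: εσ·A_surf·T⁴ with A_surf = 4πr² = 3.927 m².
T⁴ = 779.6/(0.59·5.67×10⁻⁸·3.927) = 5.935×10⁹ K⁴.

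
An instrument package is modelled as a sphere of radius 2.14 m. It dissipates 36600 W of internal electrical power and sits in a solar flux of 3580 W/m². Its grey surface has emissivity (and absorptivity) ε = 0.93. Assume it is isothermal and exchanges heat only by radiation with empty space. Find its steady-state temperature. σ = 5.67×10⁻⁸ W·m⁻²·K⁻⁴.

T ≈ 408 K

At steady state, absorbed solar power + internal power = radiated power.
Absorbed: α·S·A_cross = 0.93·3580·14.39 = 47900 W (cross-section πr²).
Total input = 47900 + 36600 = 84500 W.
Radiated: εσ·A_surf·T⁴ with A_surf = 4πr² = 57.55 m².
T⁴ = 84500/(0.93·5.67×10⁻⁸·57.55) = 2.785×10¹⁰ K⁴.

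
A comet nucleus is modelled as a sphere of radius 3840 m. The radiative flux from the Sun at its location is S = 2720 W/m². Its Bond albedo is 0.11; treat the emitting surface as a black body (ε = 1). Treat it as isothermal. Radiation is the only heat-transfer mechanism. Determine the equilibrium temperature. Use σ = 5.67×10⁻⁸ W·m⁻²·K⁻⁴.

At equilibrium, absorbed power = emitted power.
Absorbing cross-section = πr² = 4.632×10⁷ m²; emitting surface = 4πr² = 1.853×10⁸ m² (ratio 4).
(1−a)S·A_cross = εσ·A_surf·T⁴  ⇒  T⁴ = (1−a)S/(4σ).
T⁴ = 0.890·2720/(4·5.67×10⁻⁸) = 1.067×10¹⁰ K⁴.
T = (1.067×10¹⁰)^(1/4).

T ≈ 321 K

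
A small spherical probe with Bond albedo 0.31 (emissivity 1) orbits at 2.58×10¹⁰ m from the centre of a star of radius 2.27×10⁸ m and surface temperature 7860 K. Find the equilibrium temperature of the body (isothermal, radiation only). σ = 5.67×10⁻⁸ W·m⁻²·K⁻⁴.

The star's surface emits σT_*⁴; at distance d the flux is S = σT_*⁴(R_*/d)².
S = 5.67×10⁻⁸·(7860)⁴·(2.27×10⁸/2.58×10¹⁰)² = 16750 W/m².
For an isothermal sphere T⁴ = (1−a)S/(4σ) = 5.097×10¹⁰ K⁴.

T ≈ 475 K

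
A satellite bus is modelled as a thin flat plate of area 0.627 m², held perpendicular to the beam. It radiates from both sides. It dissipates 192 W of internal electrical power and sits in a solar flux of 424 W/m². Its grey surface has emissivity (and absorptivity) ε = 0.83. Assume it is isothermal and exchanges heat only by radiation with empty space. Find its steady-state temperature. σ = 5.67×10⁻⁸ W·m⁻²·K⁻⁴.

At steady state, absorbed solar power + internal power = radiated power.
Absorbed: α·S·A_cross = 0.83·424·0.6270 = 220.7 W (cross-section A).
Total input = 220.7 + 192 = 412.7 W.
Radiated: εσ·A_surf·T⁴ with A_surf = 2A = 1.254 m².
T⁴ = 412.7/(0.83·5.67×10⁻⁸·1.254) = 6.992×10⁹ K⁴.

T ≈ 289 K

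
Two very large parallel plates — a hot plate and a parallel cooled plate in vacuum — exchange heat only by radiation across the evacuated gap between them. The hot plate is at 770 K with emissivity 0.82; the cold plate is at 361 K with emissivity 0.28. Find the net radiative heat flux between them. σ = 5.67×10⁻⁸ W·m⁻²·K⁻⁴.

For two infinite grey parallel plates, q = σ(T₁⁴ − T₂⁴)/(1/ε₁ + 1/ε₂ − 1).
T₁⁴ − T₂⁴ = 3.515×10¹¹ − 1.698×10¹⁰ = 3.345×10¹¹ K⁴.
1/ε₁ + 1/ε₂ − 1 = 1.220 + 3.571 − 1 = 3.791.
q = 5.67×10⁻⁸ × 3.345×10¹¹ / 3.791.

q ≈ 5000 W/m²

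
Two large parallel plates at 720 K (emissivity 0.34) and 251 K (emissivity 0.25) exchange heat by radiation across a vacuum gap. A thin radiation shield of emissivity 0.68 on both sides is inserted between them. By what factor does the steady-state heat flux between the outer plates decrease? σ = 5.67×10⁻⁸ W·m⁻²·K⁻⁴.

Without shield: q₀ = σΔ(T⁴)/(1/ε₁+1/ε₂−1) with denominator 5.941.
With shield the two gaps are in series; the resistances add: (1/ε₁+1/ε_s−1)+(1/ε_s+1/ε₂−1) = 3.412+4.471 = 7.882.
Heat-flux ratio q₀/q = 7.882/5.941.

factor ≈ 1.33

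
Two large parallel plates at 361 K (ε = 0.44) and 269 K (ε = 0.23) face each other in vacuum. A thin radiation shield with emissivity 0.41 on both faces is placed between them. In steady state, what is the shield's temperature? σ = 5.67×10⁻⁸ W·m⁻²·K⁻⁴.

T_s ≈ 334 K

In steady state the net flux on the hot side equals that on the cold side.
σ(T₁⁴−T_s⁴)/D₁ = σ(T_s⁴−T₂⁴)/D₂, with D₁ = 1/ε₁+1/ε_s−1 = 3.712, D₂ = 1/ε_s+1/ε₂−1 = 5.787.
Solve for T_s⁴: T_s⁴ = (D₂·T₁⁴ + D₁·T₂⁴)/(D₁+D₂) = 1.239×10¹⁰ K⁴.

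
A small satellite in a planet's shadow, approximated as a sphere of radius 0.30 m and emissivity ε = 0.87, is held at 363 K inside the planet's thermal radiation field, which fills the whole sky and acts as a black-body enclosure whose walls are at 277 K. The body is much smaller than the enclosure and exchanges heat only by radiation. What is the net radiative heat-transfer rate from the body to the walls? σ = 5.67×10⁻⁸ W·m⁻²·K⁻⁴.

For a small grey body in a large enclosure: P_net = εσA(T_body⁴ − T_wall⁴).
A = 4πr² = 1.131 m²; T_body⁴ − T_wall⁴ = 1.736×10¹⁰ − 5.887×10⁹ = 1.148×10¹⁰ K⁴.
|P_net| = 0.87·5.67×10⁻⁸·1.131·1.148×10¹⁰.

P_net ≈ 640 W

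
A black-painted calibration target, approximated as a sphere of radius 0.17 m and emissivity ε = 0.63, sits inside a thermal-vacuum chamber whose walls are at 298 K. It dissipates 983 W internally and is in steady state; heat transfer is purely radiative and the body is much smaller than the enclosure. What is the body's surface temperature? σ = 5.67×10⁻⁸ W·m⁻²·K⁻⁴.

T ≈ 538 K

For a small grey body in a large enclosure, net radiated power = εσA(T⁴ − T_w⁴).
Steady state: P = εσA(T⁴ − T_w⁴) with A = 4πr² = 0.3632 m².
T⁴ = P/(εσA) + T_w⁴ = 983/(0.63·5.67×10⁻⁸·0.3632) + (298)⁴
    = 7.577×10¹⁰ + 7.886×10⁹ = 8.366×10¹⁰ K⁴.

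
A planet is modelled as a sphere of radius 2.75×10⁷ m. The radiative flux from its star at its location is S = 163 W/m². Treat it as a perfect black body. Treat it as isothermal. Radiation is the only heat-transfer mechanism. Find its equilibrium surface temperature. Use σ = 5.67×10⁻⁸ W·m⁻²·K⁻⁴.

T ≈ 164 K

At equilibrium, absorbed power = emitted power.
Absorbing cross-section = πr² = 2.376×10¹⁵ m²; emitting surface = 4πr² = 9.503×10¹⁵ m² (ratio 4).
S·A_cross = εσ·A_surf·T⁴  ⇒  T⁴ = S/(4σ).
T⁴ = 1.00·163/(4·5.67×10⁻⁸) = 7.187×10⁸ K⁴.
T = (7.187×10⁸)^(1/4).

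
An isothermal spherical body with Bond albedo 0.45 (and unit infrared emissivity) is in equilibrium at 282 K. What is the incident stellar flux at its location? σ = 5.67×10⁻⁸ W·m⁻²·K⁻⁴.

S ≈ 2610 W/m²

(1−a)S·πr² = σ·4πr²·T⁴ ⇒ S = 4σT⁴/(1−a).
S = 4·5.67×10⁻⁸·6.324×10⁹/0.550.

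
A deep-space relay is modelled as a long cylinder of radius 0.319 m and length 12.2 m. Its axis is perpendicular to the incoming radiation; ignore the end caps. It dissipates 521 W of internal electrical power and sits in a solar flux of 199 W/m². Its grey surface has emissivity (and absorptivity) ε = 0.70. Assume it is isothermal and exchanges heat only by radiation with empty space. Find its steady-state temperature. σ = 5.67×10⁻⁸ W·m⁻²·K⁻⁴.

At steady state, absorbed solar power + internal power = radiated power.
Absorbed: α·S·A_cross = 0.70·199·7.784 = 1084 W (cross-section 2rL).
Total input = 1084 + 521 = 1605 W.
Radiated: εσ·A_surf·T⁴ with A_surf = 2πrL = 24.45 m².
T⁴ = 1605/(0.70·5.67×10⁻⁸·24.45) = 1.654×10⁹ K⁴.

T ≈ 202 K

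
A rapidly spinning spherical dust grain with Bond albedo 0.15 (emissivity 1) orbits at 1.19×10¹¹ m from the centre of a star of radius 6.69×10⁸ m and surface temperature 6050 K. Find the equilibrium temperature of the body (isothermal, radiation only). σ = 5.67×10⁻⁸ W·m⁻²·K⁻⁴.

The star's surface emits σT_*⁴; at distance d the flux is S = σT_*⁴(R_*/d)².
S = 5.67×10⁻⁸·(6050)⁴·(6.69×10⁸/1.19×10¹¹)² = 2401 W/m².
For an isothermal sphere T⁴ = (1−a)S/(4σ) = 8.998×10⁹ K⁴.

T ≈ 308 K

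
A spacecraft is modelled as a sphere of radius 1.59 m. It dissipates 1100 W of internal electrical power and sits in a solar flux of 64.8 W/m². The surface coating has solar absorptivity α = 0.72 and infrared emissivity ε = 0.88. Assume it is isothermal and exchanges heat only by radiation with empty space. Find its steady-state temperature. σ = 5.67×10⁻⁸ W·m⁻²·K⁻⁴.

T ≈ 175 K

At steady state, absorbed solar power + internal power = radiated power.
Absorbed: α·S·A_cross = 0.72·64.8·7.942 = 370.6 W (cross-section πr²).
Total input = 370.6 + 1100 = 1471 W.
Radiated: εσ·A_surf·T⁴ with A_surf = 4πr² = 31.77 m².
T⁴ = 1471/(0.88·5.67×10⁻⁸·31.77) = 9.277×10⁸ K⁴.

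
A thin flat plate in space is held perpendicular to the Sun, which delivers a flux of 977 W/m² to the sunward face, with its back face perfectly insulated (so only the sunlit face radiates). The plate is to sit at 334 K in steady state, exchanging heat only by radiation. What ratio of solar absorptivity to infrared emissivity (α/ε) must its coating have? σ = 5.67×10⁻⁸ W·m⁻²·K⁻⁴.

Balance: αS·A = εσ·1A·T⁴ ⇒ α/ε = σT⁴/S.
α/ε = 5.67×10⁻⁸·(334)⁴/977 = 5.67×10⁻⁸·1.244×10¹⁰/977.

α/ε ≈ 0.722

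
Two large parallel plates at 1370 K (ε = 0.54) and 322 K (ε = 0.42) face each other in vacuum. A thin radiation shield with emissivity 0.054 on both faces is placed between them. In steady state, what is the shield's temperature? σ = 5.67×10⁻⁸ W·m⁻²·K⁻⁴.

T_s ≈ 1160 K

In steady state the net flux on the hot side equals that on the cold side.
σ(T₁⁴−T_s⁴)/D₁ = σ(T_s⁴−T₂⁴)/D₂, with D₁ = 1/ε₁+1/ε_s−1 = 19.37, D₂ = 1/ε_s+1/ε₂−1 = 19.90.
Solve for T_s⁴: T_s⁴ = (D₂·T₁⁴ + D₁·T₂⁴)/(D₁+D₂) = 1.790×10¹² K⁴.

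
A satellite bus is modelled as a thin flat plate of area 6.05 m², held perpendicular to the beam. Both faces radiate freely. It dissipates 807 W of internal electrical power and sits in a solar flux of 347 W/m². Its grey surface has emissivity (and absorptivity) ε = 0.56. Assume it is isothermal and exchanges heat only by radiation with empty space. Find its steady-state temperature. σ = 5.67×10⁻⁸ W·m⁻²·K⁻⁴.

At steady state, absorbed solar power + internal power = radiated power.
Absorbed: α·S·A_cross = 0.56·347·6.050 = 1176 W (cross-section A).
Total input = 1176 + 807 = 1983 W.
Radiated: εσ·A_surf·T⁴ with A_surf = 2A = 12.10 m².
T⁴ = 1983/(0.56·5.67×10⁻⁸·12.10) = 5.160×10⁹ K⁴.

T ≈ 268 K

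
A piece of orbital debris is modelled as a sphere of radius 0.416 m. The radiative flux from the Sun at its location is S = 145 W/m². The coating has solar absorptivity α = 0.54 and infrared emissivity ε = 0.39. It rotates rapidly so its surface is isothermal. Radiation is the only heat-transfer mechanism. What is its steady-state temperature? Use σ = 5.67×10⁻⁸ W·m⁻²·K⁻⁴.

T ≈ 172 K

At equilibrium, absorbed power = emitted power.
Absorbing cross-section = πr² = 0.5437 m²; emitting surface = 4πr² = 2.175 m² (ratio 4).
αS·A_cross = εσ·A_surf·T⁴  ⇒  T⁴ = αS/(ε·4σ).
T⁴ = 0.540·145/(0.39·4·5.67×10⁻⁸) = 8.852×10⁸ K⁴.
T = (8.852×10⁸)^(1/4).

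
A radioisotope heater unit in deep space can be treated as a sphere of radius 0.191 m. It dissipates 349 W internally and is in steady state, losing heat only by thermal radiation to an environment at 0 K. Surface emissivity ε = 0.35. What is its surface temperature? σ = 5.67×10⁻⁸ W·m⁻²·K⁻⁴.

Steady state: internal power = radiated power, P = εσA T⁴.
Radiating area A = 4πr² = 0.4584 m².
T⁴ = P/(εσA) = 349/(0.35·5.67×10⁻⁸·0.4584) = 3.836×10¹⁰ K⁴.
T = (3.836×10¹⁰)^(1/4).

T ≈ 443 K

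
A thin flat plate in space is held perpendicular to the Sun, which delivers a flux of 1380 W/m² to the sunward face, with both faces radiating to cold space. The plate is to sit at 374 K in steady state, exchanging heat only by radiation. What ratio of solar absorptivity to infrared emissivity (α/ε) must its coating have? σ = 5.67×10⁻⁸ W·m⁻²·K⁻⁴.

α/ε ≈ 1.61

Balance: αS·A = εσ·2A·T⁴ ⇒ α/ε = 2σT⁴/S.
α/ε = 2·5.67×10⁻⁸·(374)⁴/1380 = 2·5.67×10⁻⁸·1.957×10¹⁰/1380.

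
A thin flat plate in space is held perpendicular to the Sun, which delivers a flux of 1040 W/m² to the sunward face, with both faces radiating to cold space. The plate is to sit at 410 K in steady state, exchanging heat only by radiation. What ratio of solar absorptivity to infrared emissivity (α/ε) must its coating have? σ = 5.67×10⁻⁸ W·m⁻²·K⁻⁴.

α/ε ≈ 3.08

Balance: αS·A = εσ·2A·T⁴ ⇒ α/ε = 2σT⁴/S.
α/ε = 2·5.67×10⁻⁸·(410)⁴/1040 = 2·5.67×10⁻⁸·2.826×10¹⁰/1040.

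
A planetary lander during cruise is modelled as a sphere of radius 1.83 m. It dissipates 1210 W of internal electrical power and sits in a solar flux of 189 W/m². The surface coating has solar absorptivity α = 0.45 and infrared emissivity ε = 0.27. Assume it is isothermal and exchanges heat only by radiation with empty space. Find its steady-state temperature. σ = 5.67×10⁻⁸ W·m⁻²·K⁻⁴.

At steady state, absorbed solar power + internal power = radiated power.
Absorbed: α·S·A_cross = 0.45·189·10.52 = 894.8 W (cross-section πr²).
Total input = 894.8 + 1210 = 2105 W.
Radiated: εσ·A_surf·T⁴ with A_surf = 4πr² = 42.08 m².
T⁴ = 2105/(0.27·5.67×10⁻⁸·42.08) = 3.267×10⁹ K⁴.

T ≈ 239 K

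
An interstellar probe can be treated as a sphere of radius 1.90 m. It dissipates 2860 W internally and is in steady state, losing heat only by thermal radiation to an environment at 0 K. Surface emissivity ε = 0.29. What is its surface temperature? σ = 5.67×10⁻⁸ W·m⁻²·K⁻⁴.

Steady state: internal power = radiated power, P = εσA T⁴.
Radiating area A = 4πr² = 45.36 m².
T⁴ = P/(εσA) = 2860/(0.29·5.67×10⁻⁸·45.36) = 3.834×10⁹ K⁴.
T = (3.834×10⁹)^(1/4).

T ≈ 249 K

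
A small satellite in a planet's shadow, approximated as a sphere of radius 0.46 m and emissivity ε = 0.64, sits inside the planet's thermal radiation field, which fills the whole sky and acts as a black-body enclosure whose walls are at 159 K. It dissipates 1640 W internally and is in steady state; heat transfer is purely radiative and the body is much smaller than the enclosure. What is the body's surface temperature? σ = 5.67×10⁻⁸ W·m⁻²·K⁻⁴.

For a small grey body in a large enclosure, net radiated power = εσA(T⁴ − T_w⁴).
Steady state: P = εσA(T⁴ − T_w⁴) with A = 4πr² = 2.659 m².
T⁴ = P/(εσA) + T_w⁴ = 1640/(0.64·5.67×10⁻⁸·2.659) + (159)⁴
    = 1.700×10¹⁰ + 6.391×10⁸ = 1.764×10¹⁰ K⁴.

T ≈ 364 K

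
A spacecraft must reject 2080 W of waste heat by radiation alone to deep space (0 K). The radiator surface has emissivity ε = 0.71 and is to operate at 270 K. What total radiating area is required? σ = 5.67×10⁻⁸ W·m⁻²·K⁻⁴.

A ≈ 9.72 m²

P = εσA T⁴ ⇒ A = P/(εσT⁴).
T⁴ = 5.314×10⁹ K⁴.
A = 2080/(0.71 × 5.67×10⁻⁸ × 5.314×10⁹).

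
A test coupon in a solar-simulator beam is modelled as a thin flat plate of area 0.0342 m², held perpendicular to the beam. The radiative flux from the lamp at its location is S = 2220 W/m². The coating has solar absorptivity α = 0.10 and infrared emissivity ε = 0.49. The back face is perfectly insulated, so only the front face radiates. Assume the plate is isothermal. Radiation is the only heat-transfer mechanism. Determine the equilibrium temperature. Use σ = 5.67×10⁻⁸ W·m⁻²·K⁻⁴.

T ≈ 299 K

At equilibrium, absorbed power = emitted power.
Absorbing cross-section = A = 0.03420 m²; emitting surface = A = 0.03420 m² (ratio 1).
αS·A_cross = εσ·A_surf·T⁴  ⇒  T⁴ = αS/(ε·1σ).
T⁴ = 0.100·2220/(0.49·1·5.67×10⁻⁸) = 7.990×10⁹ K⁴.
T = (7.990×10⁹)^(1/4).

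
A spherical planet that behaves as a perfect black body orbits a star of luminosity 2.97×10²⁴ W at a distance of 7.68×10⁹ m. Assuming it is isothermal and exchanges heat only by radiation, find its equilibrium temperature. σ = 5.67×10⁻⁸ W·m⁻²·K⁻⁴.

First find the stellar flux at distance d: S = L/(4πd²) = 2.97×10²⁴/(4π·(7.68×10⁹)²) = 4007 W/m².
For an isothermal sphere, absorbed (1−a)S·πr² = emitted σ·4πr²·T⁴, so T⁴ = (1−a)S/(4σ).
T⁴ = 1.00·4007/(4·5.67×10⁻⁸) = 1.767×10¹⁰ K⁴.

T ≈ 365 K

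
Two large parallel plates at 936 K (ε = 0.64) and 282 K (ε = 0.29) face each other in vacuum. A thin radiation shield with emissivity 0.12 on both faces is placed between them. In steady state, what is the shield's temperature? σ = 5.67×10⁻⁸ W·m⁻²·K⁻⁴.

In steady state the net flux on the hot side equals that on the cold side.
σ(T₁⁴−T_s⁴)/D₁ = σ(T_s⁴−T₂⁴)/D₂, with D₁ = 1/ε₁+1/ε_s−1 = 8.896, D₂ = 1/ε_s+1/ε₂−1 = 10.78.
Solve for T_s⁴: T_s⁴ = (D₂·T₁⁴ + D₁·T₂⁴)/(D₁+D₂) = 4.234×10¹¹ K⁴.

T_s ≈ 807 K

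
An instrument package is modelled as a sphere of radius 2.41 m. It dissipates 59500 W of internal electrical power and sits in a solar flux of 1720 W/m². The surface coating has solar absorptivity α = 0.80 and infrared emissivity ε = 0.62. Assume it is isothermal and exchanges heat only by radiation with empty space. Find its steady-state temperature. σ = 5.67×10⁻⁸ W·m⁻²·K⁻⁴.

At steady state, absorbed solar power + internal power = radiated power.
Absorbed: α·S·A_cross = 0.80·1720·18.25 = 25110 W (cross-section πr²).
Total input = 25110 + 59500 = 84610 W.
Radiated: εσ·A_surf·T⁴ with A_surf = 4πr² = 72.99 m².
T⁴ = 84610/(0.62·5.67×10⁻⁸·72.99) = 3.298×10¹⁰ K⁴.

T ≈ 426 K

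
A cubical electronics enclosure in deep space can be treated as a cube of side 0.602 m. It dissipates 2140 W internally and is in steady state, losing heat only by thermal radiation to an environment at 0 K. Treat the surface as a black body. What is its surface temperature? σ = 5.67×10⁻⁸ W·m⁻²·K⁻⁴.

Steady state: internal power = radiated power, P = εσA T⁴.
Radiating area A = 6L² = 2.174 m².
T⁴ = P/(εσA) = 2140/(1.0·5.67×10⁻⁸·2.174) = 1.736×10¹⁰ K⁴.
T = (1.736×10¹⁰)^(1/4).

T ≈ 363 K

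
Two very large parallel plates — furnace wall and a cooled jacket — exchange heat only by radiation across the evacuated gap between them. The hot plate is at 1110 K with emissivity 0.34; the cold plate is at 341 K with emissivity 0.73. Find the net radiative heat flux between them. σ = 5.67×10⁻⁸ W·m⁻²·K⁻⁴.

For two infinite grey parallel plates, q = σ(T₁⁴ − T₂⁴)/(1/ε₁ + 1/ε₂ − 1).
T₁⁴ − T₂⁴ = 1.518×10¹² − 1.352×10¹⁰ = 1.505×10¹² K⁴.
1/ε₁ + 1/ε₂ − 1 = 2.941 + 1.370 − 1 = 3.311.
q = 5.67×10⁻⁸ × 1.505×10¹² / 3.311.

q ≈ 25800 W/m²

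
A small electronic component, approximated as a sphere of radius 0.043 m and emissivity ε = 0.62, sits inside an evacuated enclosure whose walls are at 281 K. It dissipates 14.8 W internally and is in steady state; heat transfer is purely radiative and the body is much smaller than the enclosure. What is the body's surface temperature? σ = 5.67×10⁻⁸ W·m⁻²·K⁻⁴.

For a small grey body in a large enclosure, net radiated power = εσA(T⁴ − T_w⁴).
Steady state: P = εσA(T⁴ − T_w⁴) with A = 4πr² = 0.02324 m².
T⁴ = P/(εσA) + T_w⁴ = 14.8/(0.62·5.67×10⁻⁸·0.02324) + (281)⁴
    = 1.812×10¹⁰ + 6.235×10⁹ = 2.435×10¹⁰ K⁴.

T ≈ 395 K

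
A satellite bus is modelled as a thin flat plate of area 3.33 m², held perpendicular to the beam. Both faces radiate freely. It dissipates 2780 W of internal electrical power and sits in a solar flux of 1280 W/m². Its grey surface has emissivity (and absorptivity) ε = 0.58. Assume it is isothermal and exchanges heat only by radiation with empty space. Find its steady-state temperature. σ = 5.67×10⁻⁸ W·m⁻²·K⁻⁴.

At steady state, absorbed solar power + internal power = radiated power.
Absorbed: α·S·A_cross = 0.58·1280·3.330 = 2472 W (cross-section A).
Total input = 2472 + 2780 = 5252 W.
Radiated: εσ·A_surf·T⁴ with A_surf = 2A = 6.660 m².
T⁴ = 5252/(0.58·5.67×10⁻⁸·6.660) = 2.398×10¹⁰ K⁴.

T ≈ 394 K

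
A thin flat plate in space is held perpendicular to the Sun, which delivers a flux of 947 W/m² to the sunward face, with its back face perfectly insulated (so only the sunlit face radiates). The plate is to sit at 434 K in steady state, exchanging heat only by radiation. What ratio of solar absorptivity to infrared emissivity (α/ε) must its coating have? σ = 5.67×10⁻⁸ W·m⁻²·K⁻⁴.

Balance: αS·A = εσ·1A·T⁴ ⇒ α/ε = σT⁴/S.
α/ε = 5.67×10⁻⁸·(434)⁴/947 = 5.67×10⁻⁸·3.548×10¹⁰/947.

α/ε ≈ 2.12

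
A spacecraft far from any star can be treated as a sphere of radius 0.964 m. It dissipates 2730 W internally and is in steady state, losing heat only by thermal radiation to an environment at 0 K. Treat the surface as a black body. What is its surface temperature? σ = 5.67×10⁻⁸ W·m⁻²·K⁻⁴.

Steady state: internal power = radiated power, P = εσA T⁴.
Radiating area A = 4πr² = 11.68 m².
T⁴ = P/(εσA) = 2730/(1.0·5.67×10⁻⁸·11.68) = 4.123×10⁹ K⁴.
T = (4.123×10⁹)^(1/4).

T ≈ 253 K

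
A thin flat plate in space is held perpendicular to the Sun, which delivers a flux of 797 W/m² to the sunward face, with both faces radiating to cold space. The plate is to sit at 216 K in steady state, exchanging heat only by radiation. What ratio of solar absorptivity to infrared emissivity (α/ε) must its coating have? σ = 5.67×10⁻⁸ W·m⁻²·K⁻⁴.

Balance: αS·A = εσ·2A·T⁴ ⇒ α/ε = 2σT⁴/S.
α/ε = 2·5.67×10⁻⁸·(216)⁴/797 = 2·5.67×10⁻⁸·2.177×10⁹/797.

α/ε ≈ 0.310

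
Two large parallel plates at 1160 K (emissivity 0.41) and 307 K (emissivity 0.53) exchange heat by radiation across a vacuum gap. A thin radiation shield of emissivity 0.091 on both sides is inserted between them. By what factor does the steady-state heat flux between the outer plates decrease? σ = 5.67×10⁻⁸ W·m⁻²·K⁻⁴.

Without shield: q₀ = σΔ(T⁴)/(1/ε₁+1/ε₂−1) with denominator 3.326.
With shield the two gaps are in series; the resistances add: (1/ε₁+1/ε_s−1)+(1/ε_s+1/ε₂−1) = 12.43+11.88 = 24.30.
Heat-flux ratio q₀/q = 24.30/3.326.

factor ≈ 7.31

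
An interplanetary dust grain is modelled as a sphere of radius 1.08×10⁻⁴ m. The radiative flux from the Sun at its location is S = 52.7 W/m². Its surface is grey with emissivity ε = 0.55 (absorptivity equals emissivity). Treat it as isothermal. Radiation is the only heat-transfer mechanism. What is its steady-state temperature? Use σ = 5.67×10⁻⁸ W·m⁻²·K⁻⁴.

T ≈ 123 K

At equilibrium, absorbed power = emitted power.
Absorbing cross-section = πr² = 3.664×10⁻⁸ m²; emitting surface = 4πr² = 1.466×10⁻⁷ m² (ratio 4).
εS·A_cross = εσ·A_surf·T⁴  ⇒  T⁴ = S/(4σ)   (ε cancels).
T⁴ = 52.7/(4·5.67×10⁻⁸) = 2.324×10⁸ K⁴.
T = (2.324×10⁸)^(1/4).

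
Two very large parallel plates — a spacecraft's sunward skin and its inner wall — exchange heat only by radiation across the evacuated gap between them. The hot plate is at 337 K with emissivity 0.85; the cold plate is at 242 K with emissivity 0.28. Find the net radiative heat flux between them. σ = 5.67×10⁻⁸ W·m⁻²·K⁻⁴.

For two infinite grey parallel plates, q = σ(T₁⁴ − T₂⁴)/(1/ε₁ + 1/ε₂ − 1).
T₁⁴ − T₂⁴ = 1.290×10¹⁰ − 3.430×10⁹ = 9.468×10⁹ K⁴.
1/ε₁ + 1/ε₂ − 1 = 1.176 + 3.571 − 1 = 3.748.
q = 5.67×10⁻⁸ × 9.468×10⁹ / 3.748.

q ≈ 143 W/m²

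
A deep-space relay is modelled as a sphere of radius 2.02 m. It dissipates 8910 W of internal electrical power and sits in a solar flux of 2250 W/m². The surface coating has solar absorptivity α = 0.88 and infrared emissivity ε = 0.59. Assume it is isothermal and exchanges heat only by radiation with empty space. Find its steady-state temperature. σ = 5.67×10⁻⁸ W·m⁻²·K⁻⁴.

At steady state, absorbed solar power + internal power = radiated power.
Absorbed: α·S·A_cross = 0.88·2250·12.82 = 25380 W (cross-section πr²).
Total input = 25380 + 8910 = 34290 W.
Radiated: εσ·A_surf·T⁴ with A_surf = 4πr² = 51.28 m².
T⁴ = 34290/(0.59·5.67×10⁻⁸·51.28) = 1.999×10¹⁰ K⁴.

T ≈ 376 K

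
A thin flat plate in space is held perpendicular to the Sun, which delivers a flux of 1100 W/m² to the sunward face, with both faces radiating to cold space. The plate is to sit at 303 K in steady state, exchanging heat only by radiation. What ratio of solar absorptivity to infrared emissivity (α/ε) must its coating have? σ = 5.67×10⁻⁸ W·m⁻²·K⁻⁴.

α/ε ≈ 0.869

Balance: αS·A = εσ·2A·T⁴ ⇒ α/ε = 2σT⁴/S.
α/ε = 2·5.67×10⁻⁸·(303)⁴/1100 = 2·5.67×10⁻⁸·8.429×10⁹/1100.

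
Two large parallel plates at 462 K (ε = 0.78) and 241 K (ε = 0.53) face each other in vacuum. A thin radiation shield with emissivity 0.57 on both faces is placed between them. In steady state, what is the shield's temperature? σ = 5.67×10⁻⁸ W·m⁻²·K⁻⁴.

In steady state the net flux on the hot side equals that on the cold side.
σ(T₁⁴−T_s⁴)/D₁ = σ(T_s⁴−T₂⁴)/D₂, with D₁ = 1/ε₁+1/ε_s−1 = 2.036, D₂ = 1/ε_s+1/ε₂−1 = 2.641.
Solve for T_s⁴: T_s⁴ = (D₂·T₁⁴ + D₁·T₂⁴)/(D₁+D₂) = 2.719×10¹⁰ K⁴.

T_s ≈ 406 K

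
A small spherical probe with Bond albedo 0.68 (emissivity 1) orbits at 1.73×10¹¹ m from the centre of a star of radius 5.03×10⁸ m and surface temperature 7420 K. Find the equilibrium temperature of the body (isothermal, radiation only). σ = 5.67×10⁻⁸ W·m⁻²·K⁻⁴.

The star's surface emits σT_*⁴; at distance d the flux is S = σT_*⁴(R_*/d)².
S = 5.67×10⁻⁸·(7420)⁴·(5.03×10⁸/1.73×10¹¹)² = 1453 W/m².
For an isothermal sphere T⁴ = (1−a)S/(4σ) = 2.050×10⁹ K⁴.

T ≈ 213 K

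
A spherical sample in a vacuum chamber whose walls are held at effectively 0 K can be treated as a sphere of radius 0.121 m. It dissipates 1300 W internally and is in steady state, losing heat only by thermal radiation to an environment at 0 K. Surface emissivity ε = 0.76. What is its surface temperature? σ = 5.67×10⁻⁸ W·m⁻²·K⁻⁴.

Steady state: internal power = radiated power, P = εσA T⁴.
Radiating area A = 4πr² = 0.1840 m².
T⁴ = P/(εσA) = 1300/(0.76·5.67×10⁻⁸·0.1840) = 1.640×10¹¹ K⁴.
T = (1.640×10¹¹)^(1/4).

T ≈ 636 K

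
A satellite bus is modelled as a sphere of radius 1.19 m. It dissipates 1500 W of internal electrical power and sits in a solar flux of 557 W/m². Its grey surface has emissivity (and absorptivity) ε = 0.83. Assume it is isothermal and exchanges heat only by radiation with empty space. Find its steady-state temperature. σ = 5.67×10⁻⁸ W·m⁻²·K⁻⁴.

T ≈ 255 K

At steady state, absorbed solar power + internal power = radiated power.
Absorbed: α·S·A_cross = 0.83·557·4.449 = 2057 W (cross-section πr²).
Total input = 2057 + 1500 = 3557 W.
Radiated: εσ·A_surf·T⁴ with A_surf = 4πr² = 17.80 m².
T⁴ = 3557/(0.83·5.67×10⁻⁸·17.80) = 4.247×10⁹ K⁴.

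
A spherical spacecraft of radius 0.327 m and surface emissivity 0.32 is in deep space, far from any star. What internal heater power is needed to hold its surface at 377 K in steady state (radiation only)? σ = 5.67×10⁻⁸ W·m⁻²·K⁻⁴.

P ≈ 492 W

P = εσ·4πr²·T⁴.
4πr² = 1.344 m²; T⁴ = 2.020×10¹⁰ K⁴.
P = 0.32·5.67×10⁻⁸·1.344·2.020×10¹⁰.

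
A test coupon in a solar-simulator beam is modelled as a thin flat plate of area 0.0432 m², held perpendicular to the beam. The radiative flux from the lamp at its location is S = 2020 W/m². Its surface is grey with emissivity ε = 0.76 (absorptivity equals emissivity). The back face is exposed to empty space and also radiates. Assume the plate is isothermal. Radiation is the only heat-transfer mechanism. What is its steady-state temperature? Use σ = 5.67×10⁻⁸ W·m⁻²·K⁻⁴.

At equilibrium, absorbed power = emitted power.
Absorbing cross-section = A = 0.04320 m²; emitting surface = 2A = 0.08640 m² (ratio 2).
εS·A_cross = εσ·A_surf·T⁴  ⇒  T⁴ = S/(2σ)   (ε cancels).
T⁴ = 2020/(2·5.67×10⁻⁸) = 1.781×10¹⁰ K⁴.
T = (1.781×10¹⁰)^(1/4).

T ≈ 365 K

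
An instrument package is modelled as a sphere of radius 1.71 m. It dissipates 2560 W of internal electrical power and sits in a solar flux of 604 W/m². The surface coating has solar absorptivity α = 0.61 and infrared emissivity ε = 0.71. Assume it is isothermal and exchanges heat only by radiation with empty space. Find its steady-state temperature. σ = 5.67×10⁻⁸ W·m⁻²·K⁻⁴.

T ≈ 252 K

At steady state, absorbed solar power + internal power = radiated power.
Absorbed: α·S·A_cross = 0.61·604·9.186 = 3385 W (cross-section πr²).
Total input = 3385 + 2560 = 5945 W.
Radiated: εσ·A_surf·T⁴ with A_surf = 4πr² = 36.75 m².
T⁴ = 5945/(0.71·5.67×10⁻⁸·36.75) = 4.019×10⁹ K⁴.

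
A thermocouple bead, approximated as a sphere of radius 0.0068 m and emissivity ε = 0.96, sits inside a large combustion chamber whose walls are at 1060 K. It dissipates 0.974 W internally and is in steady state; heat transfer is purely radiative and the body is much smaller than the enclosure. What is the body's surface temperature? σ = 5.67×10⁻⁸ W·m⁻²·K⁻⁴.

T ≈ 1070 K

For a small grey body in a large enclosure, net radiated power = εσA(T⁴ − T_w⁴).
Steady state: P = εσA(T⁴ − T_w⁴) with A = 4πr² = 5.811×10⁻⁴ m².
T⁴ = P/(εσA) + T_w⁴ = 0.974/(0.96·5.67×10⁻⁸·5.811×10⁻⁴) + (1060)⁴
    = 3.079×10¹⁰ + 1.262×10¹² = 1.293×10¹² K⁴.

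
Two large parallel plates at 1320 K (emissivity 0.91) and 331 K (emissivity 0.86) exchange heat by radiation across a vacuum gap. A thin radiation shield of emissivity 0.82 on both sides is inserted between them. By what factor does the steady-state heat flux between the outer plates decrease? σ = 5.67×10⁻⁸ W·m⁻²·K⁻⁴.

factor ≈ 2.14

Without shield: q₀ = σΔ(T⁴)/(1/ε₁+1/ε₂−1) with denominator 1.262.
With shield the two gaps are in series; the resistances add: (1/ε₁+1/ε_s−1)+(1/ε_s+1/ε₂−1) = 1.318+1.382 = 2.701.
Heat-flux ratio q₀/q = 2.701/1.262.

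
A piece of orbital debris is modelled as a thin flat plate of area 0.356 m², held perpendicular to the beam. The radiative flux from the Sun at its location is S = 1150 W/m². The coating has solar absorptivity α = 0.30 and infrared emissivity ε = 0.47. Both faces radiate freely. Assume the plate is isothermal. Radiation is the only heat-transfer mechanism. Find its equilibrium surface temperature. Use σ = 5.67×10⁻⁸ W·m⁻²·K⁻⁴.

At equilibrium, absorbed power = emitted power.
Absorbing cross-section = A = 0.3560 m²; emitting surface = 2A = 0.7120 m² (ratio 2).
αS·A_cross = εσ·A_surf·T⁴  ⇒  T⁴ = αS/(ε·2σ).
T⁴ = 0.300·1150/(0.47·2·5.67×10⁻⁸) = 6.473×10⁹ K⁴.
T = (6.473×10⁹)^(1/4).

T ≈ 284 K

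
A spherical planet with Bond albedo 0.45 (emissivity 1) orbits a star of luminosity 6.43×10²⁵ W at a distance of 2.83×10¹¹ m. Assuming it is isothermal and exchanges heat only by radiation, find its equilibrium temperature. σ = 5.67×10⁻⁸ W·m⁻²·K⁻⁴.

T ≈ 112 K

First find the stellar flux at distance d: S = L/(4πd²) = 6.43×10²⁵/(4π·(2.83×10¹¹)²) = 63.89 W/m².
For an isothermal sphere, absorbed (1−a)S·πr² = emitted σ·4πr²·T⁴, so T⁴ = (1−a)S/(4σ).
T⁴ = 0.550·63.89/(4·5.67×10⁻⁸) = 1.549×10⁸ K⁴.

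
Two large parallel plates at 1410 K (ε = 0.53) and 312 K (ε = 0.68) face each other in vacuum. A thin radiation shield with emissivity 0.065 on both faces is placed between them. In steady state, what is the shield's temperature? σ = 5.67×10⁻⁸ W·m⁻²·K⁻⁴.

In steady state the net flux on the hot side equals that on the cold side.
σ(T₁⁴−T_s⁴)/D₁ = σ(T_s⁴−T₂⁴)/D₂, with D₁ = 1/ε₁+1/ε_s−1 = 16.27, D₂ = 1/ε_s+1/ε₂−1 = 15.86.
Solve for T_s⁴: T_s⁴ = (D₂·T₁⁴ + D₁·T₂⁴)/(D₁+D₂) = 1.955×10¹² K⁴.

T_s ≈ 1180 K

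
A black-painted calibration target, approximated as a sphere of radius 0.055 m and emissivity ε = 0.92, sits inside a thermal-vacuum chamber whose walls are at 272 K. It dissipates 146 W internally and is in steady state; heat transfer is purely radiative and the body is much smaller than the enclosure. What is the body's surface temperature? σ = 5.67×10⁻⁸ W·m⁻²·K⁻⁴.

T ≈ 530 K

For a small grey body in a large enclosure, net radiated power = εσA(T⁴ − T_w⁴).
Steady state: P = εσA(T⁴ − T_w⁴) with A = 4πr² = 0.03801 m².
T⁴ = P/(εσA) + T_w⁴ = 146/(0.92·5.67×10⁻⁸·0.03801) + (272)⁴
    = 7.363×10¹⁰ + 5.474×10⁹ = 7.910×10¹⁰ K⁴.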